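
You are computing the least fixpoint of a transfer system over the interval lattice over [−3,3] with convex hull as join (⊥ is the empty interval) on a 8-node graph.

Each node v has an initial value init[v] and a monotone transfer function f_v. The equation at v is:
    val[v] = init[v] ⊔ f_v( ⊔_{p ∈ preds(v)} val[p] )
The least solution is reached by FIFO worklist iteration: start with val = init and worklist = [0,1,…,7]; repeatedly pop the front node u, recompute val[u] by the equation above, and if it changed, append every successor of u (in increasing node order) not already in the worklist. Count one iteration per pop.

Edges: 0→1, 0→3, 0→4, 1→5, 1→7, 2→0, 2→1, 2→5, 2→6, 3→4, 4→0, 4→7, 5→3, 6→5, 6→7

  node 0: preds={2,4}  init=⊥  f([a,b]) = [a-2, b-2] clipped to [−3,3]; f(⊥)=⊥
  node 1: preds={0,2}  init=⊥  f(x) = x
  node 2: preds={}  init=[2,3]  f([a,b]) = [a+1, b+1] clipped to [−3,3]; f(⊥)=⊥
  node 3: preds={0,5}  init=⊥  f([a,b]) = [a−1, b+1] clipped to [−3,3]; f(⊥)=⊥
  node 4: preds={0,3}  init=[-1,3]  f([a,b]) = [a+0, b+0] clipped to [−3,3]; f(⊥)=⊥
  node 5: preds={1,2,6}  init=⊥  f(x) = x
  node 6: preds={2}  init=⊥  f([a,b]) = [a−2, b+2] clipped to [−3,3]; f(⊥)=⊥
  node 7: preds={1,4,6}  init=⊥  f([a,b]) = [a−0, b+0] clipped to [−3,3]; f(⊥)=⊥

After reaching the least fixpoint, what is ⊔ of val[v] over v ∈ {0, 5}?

Iteration log — 12 steps:
  step 1. node 0  ⊔preds=[-1,3]  new=[-3,1]  old=⊥  +wl: 
  step 2. node 1  ⊔preds=[-3,3]  new=[-3,3]  old=⊥  +wl: 
  step 3. node 2  ⊔preds=⊥  new=[2,3]  stable
  step 4. node 3  ⊔preds=[-3,1]  new=[-3,2]  old=⊥  +wl: 
  step 5. node 4  ⊔preds=[-3,2]  new=[-3,3]  old=[-1,3]  +wl: 0
  step 6. node 5  ⊔preds=[-3,3]  new=[-3,3]  old=⊥  +wl: 3
  step 7. node 6  ⊔preds=[2,3]  new=[0,3]  old=⊥  +wl: 5
  step 8. node 7  ⊔preds=[-3,3]  new=[-3,3]  old=⊥  +wl: 
  step 9. node 0  ⊔preds=[-3,3]  new=[-3,1]  stable
  step 10. node 3  ⊔preds=[-3,3]  new=[-3,3]  old=[-3,2]  +wl: 4
  step 11. node 5  ⊔preds=[-3,3]  new=[-3,3]  stable
  step 12. node 4  ⊔preds=[-3,3]  new=[-3,3]  stable

Least fixpoint reached:
  node 0: [-3,1]
  node 1: [-3,3]
  node 2: [2,3]
  node 3: [-3,3]
  node 4: [-3,3]
  node 5: [-3,3]
  node 6: [0,3]
  node 7: [-3,3]

[-3,3]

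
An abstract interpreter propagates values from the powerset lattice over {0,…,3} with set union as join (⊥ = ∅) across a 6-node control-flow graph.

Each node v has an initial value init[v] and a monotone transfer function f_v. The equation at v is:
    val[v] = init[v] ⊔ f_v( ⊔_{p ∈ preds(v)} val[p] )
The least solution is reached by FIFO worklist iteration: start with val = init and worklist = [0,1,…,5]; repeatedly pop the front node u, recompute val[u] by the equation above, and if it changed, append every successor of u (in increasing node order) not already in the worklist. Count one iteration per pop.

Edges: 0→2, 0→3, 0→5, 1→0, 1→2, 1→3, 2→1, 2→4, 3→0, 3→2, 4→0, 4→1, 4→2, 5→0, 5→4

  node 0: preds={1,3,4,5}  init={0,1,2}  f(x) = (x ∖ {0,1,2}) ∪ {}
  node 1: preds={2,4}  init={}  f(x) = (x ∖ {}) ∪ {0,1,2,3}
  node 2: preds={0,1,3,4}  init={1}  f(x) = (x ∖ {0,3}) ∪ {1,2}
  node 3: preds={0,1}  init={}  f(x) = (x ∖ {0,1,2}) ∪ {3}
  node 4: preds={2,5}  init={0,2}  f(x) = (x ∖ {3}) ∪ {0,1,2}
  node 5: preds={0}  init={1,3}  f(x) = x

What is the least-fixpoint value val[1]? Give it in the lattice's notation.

Iteration log — 10 steps:
  step 1. node 0  ⊔preds={0,1,2,3}  new={0,1,2,3}  old={0,1,2}  +wl: 
  step 2. node 1  ⊔preds={0,1,2}  new={0,1,2,3}  old={}  +wl: 0
  step 3. node 2  ⊔preds={0,1,2,3}  new={1,2}  old={1}  +wl: 1
  step 4. node 3  ⊔preds={0,1,2,3}  new={3}  old={}  +wl: 2
  step 5. node 4  ⊔preds={1,2,3}  new={0,1,2}  old={0,2}  +wl: 
  step 6. node 5  ⊔preds={0,1,2,3}  new={0,1,2,3}  old={1,3}  +wl: 4
  step 7. node 0  ⊔preds={0,1,2,3}  new={0,1,2,3}  stable
  step 8. node 1  ⊔preds={0,1,2}  new={0,1,2,3}  stable
  step 9. node 2  ⊔preds={0,1,2,3}  new={1,2}  stable
  step 10. node 4  ⊔preds={0,1,2,3}  new={0,1,2}  stable

Least fixpoint reached:
  node 0: {0,1,2,3}
  node 1: {0,1,2,3}
  node 2: {1,2}
  node 3: {3}
  node 4: {0,1,2}
  node 5: {0,1,2,3}

{0,1,2,3}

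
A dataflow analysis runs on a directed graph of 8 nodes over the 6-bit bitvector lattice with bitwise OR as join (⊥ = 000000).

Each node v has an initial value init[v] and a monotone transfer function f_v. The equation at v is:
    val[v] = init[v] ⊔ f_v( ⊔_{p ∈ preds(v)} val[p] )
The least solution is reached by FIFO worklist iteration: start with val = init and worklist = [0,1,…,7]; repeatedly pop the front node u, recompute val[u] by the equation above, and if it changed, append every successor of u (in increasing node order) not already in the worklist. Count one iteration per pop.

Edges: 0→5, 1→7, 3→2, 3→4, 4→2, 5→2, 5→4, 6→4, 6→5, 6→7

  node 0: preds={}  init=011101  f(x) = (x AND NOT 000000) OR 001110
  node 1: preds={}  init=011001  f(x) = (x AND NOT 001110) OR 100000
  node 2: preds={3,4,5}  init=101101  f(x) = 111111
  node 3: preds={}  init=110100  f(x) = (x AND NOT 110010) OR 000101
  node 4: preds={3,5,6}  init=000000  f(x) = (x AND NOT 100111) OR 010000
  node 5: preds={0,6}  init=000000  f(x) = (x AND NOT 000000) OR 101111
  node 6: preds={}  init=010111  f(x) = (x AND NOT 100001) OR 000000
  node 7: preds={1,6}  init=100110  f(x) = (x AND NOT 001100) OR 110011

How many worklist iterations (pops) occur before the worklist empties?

11

Worklist (11 pops):
  #1 pop 0: in=000000 → 011111 (was 011101); enqueue []
  #2 pop 1: in=000000 → 111001 (was 011001); enqueue []
  #3 pop 2: in=110100 → 111111 (was 101101); enqueue []
  #4 pop 3: in=000000 → 110101 (was 110100); enqueue [2]
  #5 pop 4: in=110111 → 010000 (was 000000); enqueue []
  #6 pop 5: in=011111 → 111111 (was 000000); enqueue [4]
  #7 pop 6: in=000000 → 010111 (no change)
  #8 pop 7: in=111111 → 110111 (was 100110); enqueue []
  #9 pop 2: in=111111 → 111111 (no change)
  #10 pop 4: in=111111 → 011000 (was 010000); enqueue [2]
  #11 pop 2: in=111111 → 111111 (no change)

Fixpoint:
  val[0] = 011111
  val[1] = 111001
  val[2] = 111111
  val[3] = 110101
  val[4] = 011000
  val[5] = 111111
  val[6] = 010111
  val[7] = 110111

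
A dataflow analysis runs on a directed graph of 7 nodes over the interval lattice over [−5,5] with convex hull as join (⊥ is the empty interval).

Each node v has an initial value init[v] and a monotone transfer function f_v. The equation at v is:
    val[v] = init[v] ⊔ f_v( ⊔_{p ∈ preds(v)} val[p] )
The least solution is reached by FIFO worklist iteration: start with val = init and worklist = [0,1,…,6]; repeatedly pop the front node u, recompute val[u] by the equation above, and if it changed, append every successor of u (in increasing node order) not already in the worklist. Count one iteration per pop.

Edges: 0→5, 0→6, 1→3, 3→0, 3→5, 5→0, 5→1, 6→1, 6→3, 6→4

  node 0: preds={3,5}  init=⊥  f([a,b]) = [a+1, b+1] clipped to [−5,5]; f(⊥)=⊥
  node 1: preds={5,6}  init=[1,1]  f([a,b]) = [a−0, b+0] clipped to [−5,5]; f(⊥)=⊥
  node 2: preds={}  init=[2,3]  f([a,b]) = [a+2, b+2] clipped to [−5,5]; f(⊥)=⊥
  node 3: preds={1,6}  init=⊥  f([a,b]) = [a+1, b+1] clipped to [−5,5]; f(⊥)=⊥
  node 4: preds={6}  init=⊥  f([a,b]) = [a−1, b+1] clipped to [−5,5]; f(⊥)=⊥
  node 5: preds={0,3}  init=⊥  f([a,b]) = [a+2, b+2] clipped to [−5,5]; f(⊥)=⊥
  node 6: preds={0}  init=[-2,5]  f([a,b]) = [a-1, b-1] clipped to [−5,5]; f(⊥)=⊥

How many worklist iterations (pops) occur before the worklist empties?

Worklist (11 pops):
  #1 pop 0: in=⊥ → ⊥ (no change)
  #2 pop 1: in=[-2,5] → [-2,5] (was [1,1]); enqueue []
  #3 pop 2: in=⊥ → [2,3] (no change)
  #4 pop 3: in=[-2,5] → [-1,5] (was ⊥); enqueue [0]
  #5 pop 4: in=[-2,5] → [-3,5] (was ⊥); enqueue []
  #6 pop 5: in=[-1,5] → [1,5] (was ⊥); enqueue [1]
  #7 pop 6: in=⊥ → [-2,5] (no change)
  #8 pop 0: in=[-1,5] → [0,5] (was ⊥); enqueue [5,6]
  #9 pop 1: in=[-2,5] → [-2,5] (no change)
  #10 pop 5: in=[-1,5] → [1,5] (no change)
  #11 pop 6: in=[0,5] → [-2,5] (no change)

Fixpoint:
  val[0] = [0,5]
  val[1] = [-2,5]
  val[2] = [2,3]
  val[3] = [-1,5]
  val[4] = [-3,5]
  val[5] = [1,5]
  val[6] = [-2,5]

11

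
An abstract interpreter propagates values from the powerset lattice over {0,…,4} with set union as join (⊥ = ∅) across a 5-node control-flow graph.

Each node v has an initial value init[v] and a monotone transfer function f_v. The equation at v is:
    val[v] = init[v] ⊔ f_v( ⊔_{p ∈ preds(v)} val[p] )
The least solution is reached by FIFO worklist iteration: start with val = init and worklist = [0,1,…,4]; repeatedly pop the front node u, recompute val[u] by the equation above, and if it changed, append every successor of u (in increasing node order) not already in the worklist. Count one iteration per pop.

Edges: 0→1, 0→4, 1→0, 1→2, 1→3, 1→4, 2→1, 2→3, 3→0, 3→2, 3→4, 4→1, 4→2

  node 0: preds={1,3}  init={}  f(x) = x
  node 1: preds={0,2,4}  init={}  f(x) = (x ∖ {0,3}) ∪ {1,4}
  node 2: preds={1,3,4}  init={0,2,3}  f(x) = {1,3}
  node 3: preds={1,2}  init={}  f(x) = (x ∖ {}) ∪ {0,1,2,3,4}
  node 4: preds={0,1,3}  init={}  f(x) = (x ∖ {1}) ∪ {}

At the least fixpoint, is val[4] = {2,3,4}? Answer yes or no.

Iteration log — 9 steps:
  step 1. node 0  ⊔preds={}  new={}  stable
  step 2. node 1  ⊔preds={0,2,3}  new={1,2,4}  old={}  +wl: 0
  step 3. node 2  ⊔preds={1,2,4}  new={0,1,2,3}  old={0,2,3}  +wl: 1
  step 4. node 3  ⊔preds={0,1,2,3,4}  new={0,1,2,3,4}  old={}  +wl: 2
  step 5. node 4  ⊔preds={0,1,2,3,4}  new={0,2,3,4}  old={}  +wl: 
  step 6. node 0  ⊔preds={0,1,2,3,4}  new={0,1,2,3,4}  old={}  +wl: 4
  step 7. node 1  ⊔preds={0,1,2,3,4}  new={1,2,4}  stable
  step 8. node 2  ⊔preds={0,1,2,3,4}  new={0,1,2,3}  stable
  step 9. node 4  ⊔preds={0,1,2,3,4}  new={0,2,3,4}  stable

Least fixpoint reached:
  node 0: {0,1,2,3,4}
  node 1: {1,2,4}
  node 2: {0,1,2,3}
  node 3: {0,1,2,3,4}
  node 4: {0,2,3,4}

no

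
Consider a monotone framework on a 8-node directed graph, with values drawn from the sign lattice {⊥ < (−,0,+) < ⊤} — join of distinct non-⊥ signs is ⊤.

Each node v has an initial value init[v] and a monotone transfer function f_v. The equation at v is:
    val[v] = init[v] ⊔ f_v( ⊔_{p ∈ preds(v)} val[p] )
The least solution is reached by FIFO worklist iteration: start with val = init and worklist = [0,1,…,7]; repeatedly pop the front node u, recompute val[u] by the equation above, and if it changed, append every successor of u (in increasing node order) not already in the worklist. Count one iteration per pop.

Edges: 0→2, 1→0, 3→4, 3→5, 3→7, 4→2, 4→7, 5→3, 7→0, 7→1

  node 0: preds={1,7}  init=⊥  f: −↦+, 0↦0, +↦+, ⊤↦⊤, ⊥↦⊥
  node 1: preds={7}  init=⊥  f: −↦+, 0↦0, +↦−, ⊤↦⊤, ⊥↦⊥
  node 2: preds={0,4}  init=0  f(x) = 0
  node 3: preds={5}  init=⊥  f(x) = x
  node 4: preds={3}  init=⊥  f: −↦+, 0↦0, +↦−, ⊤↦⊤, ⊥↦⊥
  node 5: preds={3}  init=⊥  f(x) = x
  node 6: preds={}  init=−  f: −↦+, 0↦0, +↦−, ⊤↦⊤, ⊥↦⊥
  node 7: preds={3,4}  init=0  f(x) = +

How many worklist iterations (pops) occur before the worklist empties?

Trace (12 dequeues):
  [1] u=0 | in 0 | out 0 | prev ⊥ | push {}
  [2] u=1 | in 0 | out 0 | prev ⊥ | push {0}
  [3] u=2 | in 0 | out 0 | ==
  [4] u=3 | in ⊥ | out ⊥ | ==
  [5] u=4 | in ⊥ | out ⊥ | ==
  [6] u=5 | in ⊥ | out ⊥ | ==
  [7] u=6 | in ⊥ | out − | ==
  [8] u=7 | in ⊥ | out ⊤ | prev 0 | push {1}
  [9] u=0 | in ⊤ | out ⊤ | prev 0 | push {2}
  [10] u=1 | in ⊤ | out ⊤ | prev 0 | push {0}
  [11] u=2 | in ⊤ | out 0 | ==
  [12] u=0 | in ⊤ | out ⊤ | ==

Converged values:
  [0] ⊤
  [1] ⊤
  [2] 0
  [3] ⊥
  [4] ⊥
  [5] ⊥
  [6] −
  [7] ⊤

12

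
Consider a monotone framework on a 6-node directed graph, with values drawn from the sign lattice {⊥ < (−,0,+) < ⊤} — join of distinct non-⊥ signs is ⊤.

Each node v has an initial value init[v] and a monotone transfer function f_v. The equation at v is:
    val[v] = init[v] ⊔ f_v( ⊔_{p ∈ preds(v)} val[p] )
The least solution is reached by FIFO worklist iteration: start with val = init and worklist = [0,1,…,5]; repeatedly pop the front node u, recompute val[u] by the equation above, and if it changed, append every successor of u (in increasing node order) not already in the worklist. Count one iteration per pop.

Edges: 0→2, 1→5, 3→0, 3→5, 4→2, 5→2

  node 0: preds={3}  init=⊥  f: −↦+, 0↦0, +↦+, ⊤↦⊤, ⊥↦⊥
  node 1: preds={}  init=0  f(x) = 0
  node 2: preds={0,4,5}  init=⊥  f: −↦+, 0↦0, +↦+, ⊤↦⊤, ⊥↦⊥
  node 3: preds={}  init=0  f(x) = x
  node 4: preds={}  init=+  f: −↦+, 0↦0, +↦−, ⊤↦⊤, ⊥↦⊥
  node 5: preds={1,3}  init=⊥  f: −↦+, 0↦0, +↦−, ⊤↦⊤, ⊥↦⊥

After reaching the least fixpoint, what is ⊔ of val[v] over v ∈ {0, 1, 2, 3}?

Iteration log — 7 steps:
  step 1. node 0  ⊔preds=0  new=0  old=⊥  +wl: 
  step 2. node 1  ⊔preds=⊥  new=0  stable
  step 3. node 2  ⊔preds=⊤  new=⊤  old=⊥  +wl: 
  step 4. node 3  ⊔preds=⊥  new=0  stable
  step 5. node 4  ⊔preds=⊥  new=+  stable
  step 6. node 5  ⊔preds=0  new=0  old=⊥  +wl: 2
  step 7. node 2  ⊔preds=⊤  new=⊤  stable

Least fixpoint reached:
  node 0: 0
  node 1: 0
  node 2: ⊤
  node 3: 0
  node 4: +
  node 5: 0

⊤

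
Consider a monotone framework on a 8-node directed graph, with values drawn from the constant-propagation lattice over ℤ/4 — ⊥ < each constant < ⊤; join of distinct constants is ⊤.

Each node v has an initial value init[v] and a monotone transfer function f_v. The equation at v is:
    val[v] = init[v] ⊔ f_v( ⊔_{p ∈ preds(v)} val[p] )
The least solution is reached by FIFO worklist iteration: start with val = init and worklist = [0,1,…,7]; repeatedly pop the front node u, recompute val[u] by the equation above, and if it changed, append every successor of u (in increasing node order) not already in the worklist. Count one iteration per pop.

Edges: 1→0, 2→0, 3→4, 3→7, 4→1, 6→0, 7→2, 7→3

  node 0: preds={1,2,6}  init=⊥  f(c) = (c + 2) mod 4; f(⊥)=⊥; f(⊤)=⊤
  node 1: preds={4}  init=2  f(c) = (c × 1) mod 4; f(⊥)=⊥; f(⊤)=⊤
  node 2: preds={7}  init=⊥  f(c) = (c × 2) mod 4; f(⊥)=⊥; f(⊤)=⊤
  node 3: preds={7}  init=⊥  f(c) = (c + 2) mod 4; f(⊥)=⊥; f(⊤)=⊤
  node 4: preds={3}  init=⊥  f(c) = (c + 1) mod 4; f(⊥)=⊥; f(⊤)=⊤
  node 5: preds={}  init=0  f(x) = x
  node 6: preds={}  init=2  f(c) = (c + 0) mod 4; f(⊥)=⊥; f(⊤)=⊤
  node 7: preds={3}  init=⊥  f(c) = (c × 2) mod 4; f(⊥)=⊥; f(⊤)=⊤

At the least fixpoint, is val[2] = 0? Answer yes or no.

no

Iteration log — 8 steps:
  step 1. node 0  ⊔preds=2  new=0  old=⊥  +wl: 
  step 2. node 1  ⊔preds=⊥  new=2  stable
  step 3. node 2  ⊔preds=⊥  new=⊥  stable
  step 4. node 3  ⊔preds=⊥  new=⊥  stable
  step 5. node 4  ⊔preds=⊥  new=⊥  stable
  step 6. node 5  ⊔preds=⊥  new=0  stable
  step 7. node 6  ⊔preds=⊥  new=2  stable
  step 8. node 7  ⊔preds=⊥  new=⊥  stable

Least fixpoint reached:
  node 0: 0
  node 1: 2
  node 2: ⊥
  node 3: ⊥
  node 4: ⊥
  node 5: 0
  node 6: 2
  node 7: ⊥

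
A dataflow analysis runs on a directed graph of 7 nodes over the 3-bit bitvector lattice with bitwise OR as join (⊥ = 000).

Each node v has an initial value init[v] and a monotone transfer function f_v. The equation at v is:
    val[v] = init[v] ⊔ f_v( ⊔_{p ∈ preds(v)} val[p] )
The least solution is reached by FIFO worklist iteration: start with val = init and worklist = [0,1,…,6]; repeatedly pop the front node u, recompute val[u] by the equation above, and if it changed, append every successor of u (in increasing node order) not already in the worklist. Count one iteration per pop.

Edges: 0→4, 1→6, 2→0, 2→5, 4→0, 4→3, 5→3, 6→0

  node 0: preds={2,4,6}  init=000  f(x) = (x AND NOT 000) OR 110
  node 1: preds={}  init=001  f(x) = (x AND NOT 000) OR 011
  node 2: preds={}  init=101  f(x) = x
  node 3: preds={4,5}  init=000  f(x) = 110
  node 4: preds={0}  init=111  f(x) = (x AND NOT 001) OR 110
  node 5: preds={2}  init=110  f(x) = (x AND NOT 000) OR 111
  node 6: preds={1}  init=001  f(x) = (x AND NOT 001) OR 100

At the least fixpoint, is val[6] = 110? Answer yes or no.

no

Trace (9 dequeues):
  [1] u=0 | in 111 | out 111 | prev 000 | push {}
  [2] u=1 | in 000 | out 011 | prev 001 | push {}
  [3] u=2 | in 000 | out 101 | ==
  [4] u=3 | in 111 | out 110 | prev 000 | push {}
  [5] u=4 | in 111 | out 111 | ==
  [6] u=5 | in 101 | out 111 | prev 110 | push {3}
  [7] u=6 | in 011 | out 111 | prev 001 | push {0}
  [8] u=3 | in 111 | out 110 | ==
  [9] u=0 | in 111 | out 111 | ==

Converged values:
  [0] 111
  [1] 011
  [2] 101
  [3] 110
  [4] 111
  [5] 111
  [6] 111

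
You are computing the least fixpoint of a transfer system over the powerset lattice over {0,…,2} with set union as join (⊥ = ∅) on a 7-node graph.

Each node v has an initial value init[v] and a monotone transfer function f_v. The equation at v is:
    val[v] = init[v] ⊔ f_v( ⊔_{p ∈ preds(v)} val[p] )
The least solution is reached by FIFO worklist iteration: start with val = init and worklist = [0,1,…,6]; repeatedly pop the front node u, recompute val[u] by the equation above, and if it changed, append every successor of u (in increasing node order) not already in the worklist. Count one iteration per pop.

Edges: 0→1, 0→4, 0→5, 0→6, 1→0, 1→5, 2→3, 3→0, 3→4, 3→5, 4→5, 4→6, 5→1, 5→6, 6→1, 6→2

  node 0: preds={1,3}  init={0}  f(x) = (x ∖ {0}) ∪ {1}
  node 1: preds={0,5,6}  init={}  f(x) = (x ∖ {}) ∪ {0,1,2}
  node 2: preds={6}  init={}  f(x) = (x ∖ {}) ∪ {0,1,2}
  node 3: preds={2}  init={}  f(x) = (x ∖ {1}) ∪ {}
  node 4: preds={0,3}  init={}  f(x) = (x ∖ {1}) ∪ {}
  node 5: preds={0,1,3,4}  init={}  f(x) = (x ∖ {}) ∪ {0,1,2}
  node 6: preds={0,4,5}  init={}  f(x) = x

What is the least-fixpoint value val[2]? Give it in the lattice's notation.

Iteration log — 13 steps:
  step 1. node 0  ⊔preds={}  new={0,1}  old={0}  +wl: 
  step 2. node 1  ⊔preds={0,1}  new={0,1,2}  old={}  +wl: 0
  step 3. node 2  ⊔preds={}  new={0,1,2}  old={}  +wl: 
  step 4. node 3  ⊔preds={0,1,2}  new={0,2}  old={}  +wl: 
  step 5. node 4  ⊔preds={0,1,2}  new={0,2}  old={}  +wl: 
  step 6. node 5  ⊔preds={0,1,2}  new={0,1,2}  old={}  +wl: 1
  step 7. node 6  ⊔preds={0,1,2}  new={0,1,2}  old={}  +wl: 2
  step 8. node 0  ⊔preds={0,1,2}  new={0,1,2}  old={0,1}  +wl: 4,5,6
  step 9. node 1  ⊔preds={0,1,2}  new={0,1,2}  stable
  step 10. node 2  ⊔preds={0,1,2}  new={0,1,2}  stable
  step 11. node 4  ⊔preds={0,1,2}  new={0,2}  stable
  step 12. node 5  ⊔preds={0,1,2}  new={0,1,2}  stable
  step 13. node 6  ⊔preds={0,1,2}  new={0,1,2}  stable

Least fixpoint reached:
  node 0: {0,1,2}
  node 1: {0,1,2}
  node 2: {0,1,2}
  node 3: {0,2}
  node 4: {0,2}
  node 5: {0,1,2}
  node 6: {0,1,2}

{0,1,2}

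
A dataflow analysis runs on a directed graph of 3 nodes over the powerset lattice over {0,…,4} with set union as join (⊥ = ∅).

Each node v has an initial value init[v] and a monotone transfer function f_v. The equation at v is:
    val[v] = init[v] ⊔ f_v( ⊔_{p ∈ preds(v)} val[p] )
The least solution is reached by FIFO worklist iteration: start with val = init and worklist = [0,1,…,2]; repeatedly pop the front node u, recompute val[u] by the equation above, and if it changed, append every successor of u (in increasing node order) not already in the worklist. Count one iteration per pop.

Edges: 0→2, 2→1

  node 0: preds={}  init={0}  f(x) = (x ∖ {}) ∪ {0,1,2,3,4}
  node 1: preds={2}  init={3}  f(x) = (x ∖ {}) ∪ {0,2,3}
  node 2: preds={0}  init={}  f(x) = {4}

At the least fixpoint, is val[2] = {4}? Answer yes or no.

yes

Iteration log — 4 steps:
  step 1. node 0  ⊔preds={}  new={0,1,2,3,4}  old={0}  +wl: 
  step 2. node 1  ⊔preds={}  new={0,2,3}  old={3}  +wl: 
  step 3. node 2  ⊔preds={0,1,2,3,4}  new={4}  old={}  +wl: 1
  step 4. node 1  ⊔preds={4}  new={0,2,3,4}  old={0,2,3}  +wl: 

Least fixpoint reached:
  node 0: {0,1,2,3,4}
  node 1: {0,2,3,4}
  node 2: {4}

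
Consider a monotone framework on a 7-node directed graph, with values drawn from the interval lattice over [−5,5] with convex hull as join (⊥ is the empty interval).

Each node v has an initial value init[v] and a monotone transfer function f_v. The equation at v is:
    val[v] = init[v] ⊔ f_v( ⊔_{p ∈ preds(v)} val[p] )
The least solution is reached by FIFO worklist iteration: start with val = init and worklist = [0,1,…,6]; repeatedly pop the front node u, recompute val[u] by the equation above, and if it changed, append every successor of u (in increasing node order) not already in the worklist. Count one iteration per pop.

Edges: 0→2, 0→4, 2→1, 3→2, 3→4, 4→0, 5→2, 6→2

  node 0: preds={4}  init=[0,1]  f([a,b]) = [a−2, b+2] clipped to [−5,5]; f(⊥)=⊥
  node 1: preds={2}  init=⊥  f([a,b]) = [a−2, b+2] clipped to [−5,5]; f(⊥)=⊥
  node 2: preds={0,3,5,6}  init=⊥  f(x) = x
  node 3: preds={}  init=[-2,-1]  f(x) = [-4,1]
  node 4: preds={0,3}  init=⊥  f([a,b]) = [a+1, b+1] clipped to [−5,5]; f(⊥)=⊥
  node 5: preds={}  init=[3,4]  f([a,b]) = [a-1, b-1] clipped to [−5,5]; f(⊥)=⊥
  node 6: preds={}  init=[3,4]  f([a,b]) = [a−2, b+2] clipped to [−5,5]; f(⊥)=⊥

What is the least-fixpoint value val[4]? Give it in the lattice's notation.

Worklist (18 pops):
  #1 pop 0: in=⊥ → [0,1] (no change)
  #2 pop 1: in=⊥ → ⊥ (no change)
  #3 pop 2: in=[-2,4] → [-2,4] (was ⊥); enqueue [1]
  #4 pop 3: in=⊥ → [-4,1] (was [-2,-1]); enqueue [2]
  #5 pop 4: in=[-4,1] → [-3,2] (was ⊥); enqueue [0]
  #6 pop 5: in=⊥ → [3,4] (no change)
  #7 pop 6: in=⊥ → [3,4] (no change)
  #8 pop 1: in=[-2,4] → [-4,5] (was ⊥); enqueue []
  #9 pop 2: in=[-4,4] → [-4,4] (was [-2,4]); enqueue [1]
  #10 pop 0: in=[-3,2] → [-5,4] (was [0,1]); enqueue [2,4]
  #11 pop 1: in=[-4,4] → [-5,5] (was [-4,5]); enqueue []
  #12 pop 2: in=[-5,4] → [-5,4] (was [-4,4]); enqueue [1]
  #13 pop 4: in=[-5,4] → [-4,5] (was [-3,2]); enqueue [0]
  #14 pop 1: in=[-5,4] → [-5,5] (no change)
  #15 pop 0: in=[-4,5] → [-5,5] (was [-5,4]); enqueue [2,4]
  #16 pop 2: in=[-5,5] → [-5,5] (was [-5,4]); enqueue [1]
  #17 pop 4: in=[-5,5] → [-4,5] (no change)
  #18 pop 1: in=[-5,5] → [-5,5] (no change)

Fixpoint:
  val[0] = [-5,5]
  val[1] = [-5,5]
  val[2] = [-5,5]
  val[3] = [-4,1]
  val[4] = [-4,5]
  val[5] = [3,4]
  val[6] = [3,4]

[-4,5]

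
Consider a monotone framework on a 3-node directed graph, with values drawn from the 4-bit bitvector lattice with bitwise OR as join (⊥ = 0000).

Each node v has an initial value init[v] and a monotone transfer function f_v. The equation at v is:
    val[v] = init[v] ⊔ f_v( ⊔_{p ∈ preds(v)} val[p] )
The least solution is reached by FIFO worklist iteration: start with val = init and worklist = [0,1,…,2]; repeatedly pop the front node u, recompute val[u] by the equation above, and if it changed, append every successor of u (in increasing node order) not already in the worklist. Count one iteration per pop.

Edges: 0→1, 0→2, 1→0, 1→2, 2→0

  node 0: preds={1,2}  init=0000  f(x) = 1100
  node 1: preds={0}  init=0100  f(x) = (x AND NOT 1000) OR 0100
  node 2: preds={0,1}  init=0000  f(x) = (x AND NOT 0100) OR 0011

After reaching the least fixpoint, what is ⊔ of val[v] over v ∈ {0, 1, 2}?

1111

Trace (4 dequeues):
  [1] u=0 | in 0100 | out 1100 | prev 0000 | push {}
  [2] u=1 | in 1100 | out 0100 | ==
  [3] u=2 | in 1100 | out 1011 | prev 0000 | push {0}
  [4] u=0 | in 1111 | out 1100 | ==

Converged values:
  [0] 1100
  [1] 0100
  [2] 1011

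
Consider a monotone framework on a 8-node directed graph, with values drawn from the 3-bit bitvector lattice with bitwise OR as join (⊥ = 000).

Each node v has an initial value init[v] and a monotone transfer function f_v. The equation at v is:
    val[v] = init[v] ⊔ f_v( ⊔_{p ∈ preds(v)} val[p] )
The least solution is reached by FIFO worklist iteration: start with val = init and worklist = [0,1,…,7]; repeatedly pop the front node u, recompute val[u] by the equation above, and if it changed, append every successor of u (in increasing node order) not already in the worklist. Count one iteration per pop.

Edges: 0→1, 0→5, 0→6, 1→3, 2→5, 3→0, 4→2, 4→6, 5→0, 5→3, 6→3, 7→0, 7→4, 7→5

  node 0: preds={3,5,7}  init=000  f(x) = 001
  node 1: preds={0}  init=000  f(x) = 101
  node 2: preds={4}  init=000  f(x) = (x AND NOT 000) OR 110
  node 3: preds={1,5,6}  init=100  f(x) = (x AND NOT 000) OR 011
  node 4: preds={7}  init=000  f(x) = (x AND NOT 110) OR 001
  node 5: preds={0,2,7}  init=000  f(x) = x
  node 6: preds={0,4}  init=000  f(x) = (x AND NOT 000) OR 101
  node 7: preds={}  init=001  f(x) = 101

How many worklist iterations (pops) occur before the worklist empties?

Worklist (13 pops):
  #1 pop 0: in=101 → 001 (was 000); enqueue []
  #2 pop 1: in=001 → 101 (was 000); enqueue []
  #3 pop 2: in=000 → 110 (was 000); enqueue []
  #4 pop 3: in=101 → 111 (was 100); enqueue [0]
  #5 pop 4: in=001 → 001 (was 000); enqueue [2]
  #6 pop 5: in=111 → 111 (was 000); enqueue [3]
  #7 pop 6: in=001 → 101 (was 000); enqueue []
  #8 pop 7: in=000 → 101 (was 001); enqueue [4,5]
  #9 pop 0: in=111 → 001 (no change)
  #10 pop 2: in=001 → 111 (was 110); enqueue []
  #11 pop 3: in=111 → 111 (no change)
  #12 pop 4: in=101 → 001 (no change)
  #13 pop 5: in=111 → 111 (no change)

Fixpoint:
  val[0] = 001
  val[1] = 101
  val[2] = 111
  val[3] = 111
  val[4] = 001
  val[5] = 111
  val[6] = 101
  val[7] = 101

13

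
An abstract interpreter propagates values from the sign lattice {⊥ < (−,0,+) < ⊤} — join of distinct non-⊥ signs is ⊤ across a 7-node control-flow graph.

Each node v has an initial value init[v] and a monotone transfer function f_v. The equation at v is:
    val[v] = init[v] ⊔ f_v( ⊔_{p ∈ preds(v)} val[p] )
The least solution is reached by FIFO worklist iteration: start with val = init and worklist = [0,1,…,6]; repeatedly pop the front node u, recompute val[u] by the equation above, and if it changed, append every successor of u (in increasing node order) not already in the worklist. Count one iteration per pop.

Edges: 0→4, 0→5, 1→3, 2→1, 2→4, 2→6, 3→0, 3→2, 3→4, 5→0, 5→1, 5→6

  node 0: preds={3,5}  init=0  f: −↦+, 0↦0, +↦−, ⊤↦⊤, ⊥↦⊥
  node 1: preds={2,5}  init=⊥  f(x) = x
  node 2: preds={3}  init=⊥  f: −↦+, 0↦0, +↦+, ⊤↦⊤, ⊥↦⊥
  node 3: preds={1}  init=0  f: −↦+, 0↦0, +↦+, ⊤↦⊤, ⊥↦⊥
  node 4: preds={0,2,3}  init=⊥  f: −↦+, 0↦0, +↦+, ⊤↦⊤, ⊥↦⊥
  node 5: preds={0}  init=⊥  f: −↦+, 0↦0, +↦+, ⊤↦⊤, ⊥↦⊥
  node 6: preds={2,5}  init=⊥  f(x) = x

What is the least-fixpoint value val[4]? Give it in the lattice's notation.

Worklist (10 pops):
  #1 pop 0: in=0 → 0 (no change)
  #2 pop 1: in=⊥ → ⊥ (no change)
  #3 pop 2: in=0 → 0 (was ⊥); enqueue [1]
  #4 pop 3: in=⊥ → 0 (no change)
  #5 pop 4: in=0 → 0 (was ⊥); enqueue []
  #6 pop 5: in=0 → 0 (was ⊥); enqueue [0]
  #7 pop 6: in=0 → 0 (was ⊥); enqueue []
  #8 pop 1: in=0 → 0 (was ⊥); enqueue [3]
  #9 pop 0: in=0 → 0 (no change)
  #10 pop 3: in=0 → 0 (no change)

Fixpoint:
  val[0] = 0
  val[1] = 0
  val[2] = 0
  val[3] = 0
  val[4] = 0
  val[5] = 0
  val[6] = 0

0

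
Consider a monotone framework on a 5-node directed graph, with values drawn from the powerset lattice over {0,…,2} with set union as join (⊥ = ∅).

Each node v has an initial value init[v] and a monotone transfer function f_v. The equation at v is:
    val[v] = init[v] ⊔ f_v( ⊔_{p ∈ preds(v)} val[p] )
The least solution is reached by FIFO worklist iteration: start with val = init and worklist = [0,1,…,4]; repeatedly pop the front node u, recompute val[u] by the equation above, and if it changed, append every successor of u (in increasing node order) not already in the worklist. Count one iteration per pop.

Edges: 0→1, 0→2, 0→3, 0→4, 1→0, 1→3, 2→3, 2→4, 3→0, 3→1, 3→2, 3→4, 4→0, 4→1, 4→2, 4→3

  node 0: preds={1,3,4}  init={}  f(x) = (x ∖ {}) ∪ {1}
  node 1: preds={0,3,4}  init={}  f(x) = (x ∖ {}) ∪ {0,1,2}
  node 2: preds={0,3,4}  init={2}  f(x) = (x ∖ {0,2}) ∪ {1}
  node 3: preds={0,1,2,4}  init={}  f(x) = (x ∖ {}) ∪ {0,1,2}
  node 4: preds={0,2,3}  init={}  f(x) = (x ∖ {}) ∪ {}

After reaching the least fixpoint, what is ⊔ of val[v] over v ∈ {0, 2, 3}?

Trace (10 dequeues):
  [1] u=0 | in {} | out {1} | prev {} | push {}
  [2] u=1 | in {1} | out {0,1,2} | prev {} | push {0}
  [3] u=2 | in {1} | out {1,2} | prev {2} | push {}
  [4] u=3 | in {0,1,2} | out {0,1,2} | prev {} | push {1,2}
  [5] u=4 | in {0,1,2} | out {0,1,2} | prev {} | push {3}
  [6] u=0 | in {0,1,2} | out {0,1,2} | prev {1} | push {4}
  [7] u=1 | in {0,1,2} | out {0,1,2} | ==
  [8] u=2 | in {0,1,2} | out {1,2} | ==
  [9] u=3 | in {0,1,2} | out {0,1,2} | ==
  [10] u=4 | in {0,1,2} | out {0,1,2} | ==

Converged values:
  [0] {0,1,2}
  [1] {0,1,2}
  [2] {1,2}
  [3] {0,1,2}
  [4] {0,1,2}

{0,1,2}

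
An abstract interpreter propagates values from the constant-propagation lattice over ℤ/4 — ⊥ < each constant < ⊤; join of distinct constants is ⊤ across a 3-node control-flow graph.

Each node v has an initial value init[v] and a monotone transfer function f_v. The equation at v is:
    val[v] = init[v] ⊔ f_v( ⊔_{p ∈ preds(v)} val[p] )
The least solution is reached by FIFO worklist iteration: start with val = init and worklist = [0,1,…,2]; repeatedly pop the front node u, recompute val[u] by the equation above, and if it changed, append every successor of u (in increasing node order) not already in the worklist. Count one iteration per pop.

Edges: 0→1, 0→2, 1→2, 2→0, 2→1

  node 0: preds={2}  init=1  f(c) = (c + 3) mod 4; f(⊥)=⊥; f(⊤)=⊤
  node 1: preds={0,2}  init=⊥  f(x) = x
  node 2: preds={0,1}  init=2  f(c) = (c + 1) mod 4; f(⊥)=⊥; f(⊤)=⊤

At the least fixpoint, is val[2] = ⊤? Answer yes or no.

yes

Worklist (6 pops):
  #1 pop 0: in=2 → 1 (no change)
  #2 pop 1: in=⊤ → ⊤ (was ⊥); enqueue []
  #3 pop 2: in=⊤ → ⊤ (was 2); enqueue [0,1]
  #4 pop 0: in=⊤ → ⊤ (was 1); enqueue [2]
  #5 pop 1: in=⊤ → ⊤ (no change)
  #6 pop 2: in=⊤ → ⊤ (no change)

Fixpoint:
  val[0] = ⊤
  val[1] = ⊤
  val[2] = ⊤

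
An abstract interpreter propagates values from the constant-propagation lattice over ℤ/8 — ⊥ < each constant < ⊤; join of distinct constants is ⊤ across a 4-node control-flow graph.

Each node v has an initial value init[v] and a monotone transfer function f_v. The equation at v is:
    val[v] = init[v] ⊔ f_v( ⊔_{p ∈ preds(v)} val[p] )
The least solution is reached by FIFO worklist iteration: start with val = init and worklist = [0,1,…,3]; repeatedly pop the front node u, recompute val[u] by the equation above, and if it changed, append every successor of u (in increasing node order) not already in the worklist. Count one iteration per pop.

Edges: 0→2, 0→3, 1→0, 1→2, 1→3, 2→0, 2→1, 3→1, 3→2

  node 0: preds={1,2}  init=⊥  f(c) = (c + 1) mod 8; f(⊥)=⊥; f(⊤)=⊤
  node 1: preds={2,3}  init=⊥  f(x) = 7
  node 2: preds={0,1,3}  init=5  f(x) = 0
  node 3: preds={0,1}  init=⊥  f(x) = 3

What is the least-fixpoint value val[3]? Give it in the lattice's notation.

Iteration log — 8 steps:
  step 1. node 0  ⊔preds=5  new=6  old=⊥  +wl: 
  step 2. node 1  ⊔preds=5  new=7  old=⊥  +wl: 0
  step 3. node 2  ⊔preds=⊤  new=⊤  old=5  +wl: 1
  step 4. node 3  ⊔preds=⊤  new=3  old=⊥  +wl: 2
  step 5. node 0  ⊔preds=⊤  new=⊤  old=6  +wl: 3
  step 6. node 1  ⊔preds=⊤  new=7  stable
  step 7. node 2  ⊔preds=⊤  new=⊤  stable
  step 8. node 3  ⊔preds=⊤  new=3  stable

Least fixpoint reached:
  node 0: ⊤
  node 1: 7
  node 2: ⊤
  node 3: 3

3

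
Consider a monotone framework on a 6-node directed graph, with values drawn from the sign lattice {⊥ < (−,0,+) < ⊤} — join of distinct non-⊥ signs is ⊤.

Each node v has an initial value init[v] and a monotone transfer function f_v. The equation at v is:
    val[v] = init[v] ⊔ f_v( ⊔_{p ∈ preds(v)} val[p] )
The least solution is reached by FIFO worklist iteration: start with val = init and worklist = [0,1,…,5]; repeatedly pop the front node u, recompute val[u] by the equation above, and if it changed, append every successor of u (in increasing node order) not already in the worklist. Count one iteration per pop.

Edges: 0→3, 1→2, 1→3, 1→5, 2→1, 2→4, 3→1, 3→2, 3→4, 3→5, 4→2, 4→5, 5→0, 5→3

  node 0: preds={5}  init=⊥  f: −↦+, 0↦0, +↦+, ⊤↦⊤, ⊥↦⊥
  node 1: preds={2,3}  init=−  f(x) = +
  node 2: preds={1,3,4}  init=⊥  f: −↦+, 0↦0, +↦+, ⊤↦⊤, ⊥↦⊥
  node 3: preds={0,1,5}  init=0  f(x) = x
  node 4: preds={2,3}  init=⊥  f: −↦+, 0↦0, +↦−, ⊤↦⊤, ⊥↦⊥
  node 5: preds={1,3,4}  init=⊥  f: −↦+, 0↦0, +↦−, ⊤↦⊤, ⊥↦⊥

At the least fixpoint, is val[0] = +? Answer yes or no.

no

Worklist (10 pops):
  #1 pop 0: in=⊥ → ⊥ (no change)
  #2 pop 1: in=0 → ⊤ (was −); enqueue []
  #3 pop 2: in=⊤ → ⊤ (was ⊥); enqueue [1]
  #4 pop 3: in=⊤ → ⊤ (was 0); enqueue [2]
  #5 pop 4: in=⊤ → ⊤ (was ⊥); enqueue []
  #6 pop 5: in=⊤ → ⊤ (was ⊥); enqueue [0,3]
  #7 pop 1: in=⊤ → ⊤ (no change)
  #8 pop 2: in=⊤ → ⊤ (no change)
  #9 pop 0: in=⊤ → ⊤ (was ⊥); enqueue []
  #10 pop 3: in=⊤ → ⊤ (no change)

Fixpoint:
  val[0] = ⊤
  val[1] = ⊤
  val[2] = ⊤
  val[3] = ⊤
  val[4] = ⊤
  val[5] = ⊤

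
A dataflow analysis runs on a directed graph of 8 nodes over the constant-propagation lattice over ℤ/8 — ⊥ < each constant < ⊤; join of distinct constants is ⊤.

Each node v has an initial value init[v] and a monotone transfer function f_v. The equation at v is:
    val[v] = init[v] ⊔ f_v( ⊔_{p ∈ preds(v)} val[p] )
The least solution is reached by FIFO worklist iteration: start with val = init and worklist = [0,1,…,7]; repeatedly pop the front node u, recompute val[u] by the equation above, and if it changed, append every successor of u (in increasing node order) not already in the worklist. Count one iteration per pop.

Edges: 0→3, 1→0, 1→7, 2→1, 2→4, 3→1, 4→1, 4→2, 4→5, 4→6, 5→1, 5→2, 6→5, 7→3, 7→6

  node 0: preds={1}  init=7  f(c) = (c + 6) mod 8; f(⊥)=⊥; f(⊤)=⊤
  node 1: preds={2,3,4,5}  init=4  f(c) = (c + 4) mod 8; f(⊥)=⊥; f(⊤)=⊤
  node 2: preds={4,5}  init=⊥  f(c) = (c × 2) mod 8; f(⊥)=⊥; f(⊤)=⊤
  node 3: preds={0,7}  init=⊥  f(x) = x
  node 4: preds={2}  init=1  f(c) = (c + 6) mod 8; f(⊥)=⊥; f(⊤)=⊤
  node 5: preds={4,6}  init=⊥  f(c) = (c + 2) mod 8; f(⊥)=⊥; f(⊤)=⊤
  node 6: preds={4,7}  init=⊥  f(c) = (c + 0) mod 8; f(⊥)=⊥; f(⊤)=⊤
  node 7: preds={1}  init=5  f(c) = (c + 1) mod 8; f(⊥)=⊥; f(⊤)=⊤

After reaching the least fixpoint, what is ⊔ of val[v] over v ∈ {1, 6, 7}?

⊤

Iteration log — 16 steps:
  step 1. node 0  ⊔preds=4  new=⊤  old=7  +wl: 
  step 2. node 1  ⊔preds=1  new=⊤  old=4  +wl: 0
  step 3. node 2  ⊔preds=1  new=2  old=⊥  +wl: 1
  step 4. node 3  ⊔preds=⊤  new=⊤  old=⊥  +wl: 
  step 5. node 4  ⊔preds=2  new=⊤  old=1  +wl: 2
  step 6. node 5  ⊔preds=⊤  new=⊤  old=⊥  +wl: 
  step 7. node 6  ⊔preds=⊤  new=⊤  old=⊥  +wl: 5
  step 8. node 7  ⊔preds=⊤  new=⊤  old=5  +wl: 3,6
  step 9. node 0  ⊔preds=⊤  new=⊤  stable
  step 10. node 1  ⊔preds=⊤  new=⊤  stable
  step 11. node 2  ⊔preds=⊤  new=⊤  old=2  +wl: 1,4
  step 12. node 5  ⊔preds=⊤  new=⊤  stable
  step 13. node 3  ⊔preds=⊤  new=⊤  stable
  step 14. node 6  ⊔preds=⊤  new=⊤  stable
  step 15. node 1  ⊔preds=⊤  new=⊤  stable
  step 16. node 4  ⊔preds=⊤  new=⊤  stable

Least fixpoint reached:
  node 0: ⊤
  node 1: ⊤
  node 2: ⊤
  node 3: ⊤
  node 4: ⊤
  node 5: ⊤
  node 6: ⊤
  node 7: ⊤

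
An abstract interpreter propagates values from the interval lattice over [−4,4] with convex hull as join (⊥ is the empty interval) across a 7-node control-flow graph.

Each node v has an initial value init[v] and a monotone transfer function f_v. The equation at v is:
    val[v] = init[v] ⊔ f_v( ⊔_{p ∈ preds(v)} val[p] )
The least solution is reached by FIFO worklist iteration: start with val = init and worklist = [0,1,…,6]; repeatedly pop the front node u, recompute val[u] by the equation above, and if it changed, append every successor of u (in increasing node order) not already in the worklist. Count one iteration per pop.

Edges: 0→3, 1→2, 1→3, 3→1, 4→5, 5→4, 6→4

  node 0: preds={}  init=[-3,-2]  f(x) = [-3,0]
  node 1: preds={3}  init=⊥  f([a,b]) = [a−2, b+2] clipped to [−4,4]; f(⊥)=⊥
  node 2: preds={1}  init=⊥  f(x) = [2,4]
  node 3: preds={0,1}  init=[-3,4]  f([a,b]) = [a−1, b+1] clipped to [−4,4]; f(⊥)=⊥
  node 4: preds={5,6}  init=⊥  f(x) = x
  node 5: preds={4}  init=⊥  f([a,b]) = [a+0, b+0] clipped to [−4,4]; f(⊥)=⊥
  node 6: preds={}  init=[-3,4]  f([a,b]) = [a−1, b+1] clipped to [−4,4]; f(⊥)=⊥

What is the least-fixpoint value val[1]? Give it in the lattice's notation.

[-4,4]

Iteration log — 9 steps:
  step 1. node 0  ⊔preds=⊥  new=[-3,0]  old=[-3,-2]  +wl: 
  step 2. node 1  ⊔preds=[-3,4]  new=[-4,4]  old=⊥  +wl: 
  step 3. node 2  ⊔preds=[-4,4]  new=[2,4]  old=⊥  +wl: 
  step 4. node 3  ⊔preds=[-4,4]  new=[-4,4]  old=[-3,4]  +wl: 1
  step 5. node 4  ⊔preds=[-3,4]  new=[-3,4]  old=⊥  +wl: 
  step 6. node 5  ⊔preds=[-3,4]  new=[-3,4]  old=⊥  +wl: 4
  step 7. node 6  ⊔preds=⊥  new=[-3,4]  stable
  step 8. node 1  ⊔preds=[-4,4]  new=[-4,4]  stable
  step 9. node 4  ⊔preds=[-3,4]  new=[-3,4]  stable

Least fixpoint reached:
  node 0: [-3,0]
  node 1: [-4,4]
  node 2: [2,4]
  node 3: [-4,4]
  node 4: [-3,4]
  node 5: [-3,4]
  node 6: [-3,4]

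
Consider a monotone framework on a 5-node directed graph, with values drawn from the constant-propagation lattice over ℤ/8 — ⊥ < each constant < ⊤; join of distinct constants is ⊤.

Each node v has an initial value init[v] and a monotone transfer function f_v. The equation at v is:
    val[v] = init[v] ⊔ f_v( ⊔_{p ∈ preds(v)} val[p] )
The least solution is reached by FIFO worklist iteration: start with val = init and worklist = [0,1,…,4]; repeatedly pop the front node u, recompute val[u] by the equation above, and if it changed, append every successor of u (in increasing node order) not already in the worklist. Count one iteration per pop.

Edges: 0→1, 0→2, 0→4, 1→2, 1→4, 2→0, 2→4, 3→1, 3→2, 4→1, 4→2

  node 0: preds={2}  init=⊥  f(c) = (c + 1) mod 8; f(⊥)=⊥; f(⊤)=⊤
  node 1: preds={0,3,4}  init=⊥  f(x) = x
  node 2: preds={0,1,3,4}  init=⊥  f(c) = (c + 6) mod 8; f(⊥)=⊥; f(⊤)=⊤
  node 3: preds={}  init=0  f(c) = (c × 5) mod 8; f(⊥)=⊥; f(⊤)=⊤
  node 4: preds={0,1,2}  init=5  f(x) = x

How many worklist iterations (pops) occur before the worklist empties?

9

Trace (9 dequeues):
  [1] u=0 | in ⊥ | out ⊥ | ==
  [2] u=1 | in ⊤ | out ⊤ | prev ⊥ | push {}
  [3] u=2 | in ⊤ | out ⊤ | prev ⊥ | push {0}
  [4] u=3 | in ⊥ | out 0 | ==
  [5] u=4 | in ⊤ | out ⊤ | prev 5 | push {1,2}
  [6] u=0 | in ⊤ | out ⊤ | prev ⊥ | push {4}
  [7] u=1 | in ⊤ | out ⊤ | ==
  [8] u=2 | in ⊤ | out ⊤ | ==
  [9] u=4 | in ⊤ | out ⊤ | ==

Converged values:
  [0] ⊤
  [1] ⊤
  [2] ⊤
  [3] 0
  [4] ⊤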